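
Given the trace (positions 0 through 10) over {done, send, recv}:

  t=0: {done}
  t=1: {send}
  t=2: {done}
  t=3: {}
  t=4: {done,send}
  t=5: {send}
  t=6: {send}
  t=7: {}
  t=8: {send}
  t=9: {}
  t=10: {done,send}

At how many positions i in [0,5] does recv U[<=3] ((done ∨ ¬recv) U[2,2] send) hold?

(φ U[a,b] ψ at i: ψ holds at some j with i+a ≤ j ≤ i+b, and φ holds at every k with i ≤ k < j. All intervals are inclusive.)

3

Evaluate at each i in [0,5]:
  i=0: ✗ (lhs fails at k=0 before rhs at j=2)
  i=1: ✗ (lhs fails at k=1 before rhs at j=2)
  i=2: ✓ (rhs at j=2)
  i=3: ✓ (rhs at j=3)
  i=4: ✓ (rhs at j=4)
  i=5: ✗ (lhs fails at k=5 before rhs at j=6)
Positions where it holds: {2, 3, 4} → 3.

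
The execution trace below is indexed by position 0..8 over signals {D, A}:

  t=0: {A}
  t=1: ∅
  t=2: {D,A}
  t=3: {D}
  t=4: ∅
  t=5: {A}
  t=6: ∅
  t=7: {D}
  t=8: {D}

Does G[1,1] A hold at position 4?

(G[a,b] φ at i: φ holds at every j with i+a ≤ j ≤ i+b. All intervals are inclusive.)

Check A at every j in [5,5]:
  j=5: true
All positions satisfy it → formula holds.

Yes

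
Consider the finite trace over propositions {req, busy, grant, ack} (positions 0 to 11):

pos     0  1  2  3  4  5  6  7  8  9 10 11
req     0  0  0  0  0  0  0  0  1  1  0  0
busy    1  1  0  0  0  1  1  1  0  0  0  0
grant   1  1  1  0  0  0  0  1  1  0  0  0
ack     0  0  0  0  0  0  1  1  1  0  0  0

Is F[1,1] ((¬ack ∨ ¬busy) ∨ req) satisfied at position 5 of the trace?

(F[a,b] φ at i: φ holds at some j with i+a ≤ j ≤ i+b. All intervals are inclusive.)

False

Check ((¬ack ∨ ¬busy) ∨ req) at each j in [6,6]:
  j=6: false
No position in the window satisfies it → formula fails.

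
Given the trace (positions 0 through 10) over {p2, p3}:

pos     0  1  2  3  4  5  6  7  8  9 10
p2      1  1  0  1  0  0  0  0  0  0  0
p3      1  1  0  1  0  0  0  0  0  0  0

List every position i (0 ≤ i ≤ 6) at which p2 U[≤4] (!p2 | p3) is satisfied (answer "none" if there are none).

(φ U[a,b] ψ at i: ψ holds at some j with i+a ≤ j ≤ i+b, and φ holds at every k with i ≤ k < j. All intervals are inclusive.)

Evaluate at each i in [0,6]:
  i=0: ✓ (rhs at j=0)
  i=1: ✓ (rhs at j=1)
  i=2: ✓ (rhs at j=2)
  i=3: ✓ (rhs at j=3)
  i=4: ✓ (rhs at j=4)
  i=5: ✓ (rhs at j=5)
  i=6: ✓ (rhs at j=6)

0, 1, 2, 3, 4, 5, 6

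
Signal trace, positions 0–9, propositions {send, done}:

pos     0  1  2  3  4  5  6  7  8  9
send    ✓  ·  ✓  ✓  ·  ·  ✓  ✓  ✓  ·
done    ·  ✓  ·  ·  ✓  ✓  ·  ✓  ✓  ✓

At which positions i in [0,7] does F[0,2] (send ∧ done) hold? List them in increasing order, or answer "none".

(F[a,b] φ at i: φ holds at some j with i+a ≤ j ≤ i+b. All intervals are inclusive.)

5, 6, 7

Evaluate at each i in [0,7]:
  i=0: ✗ (none in [0,2])
  i=1: ✗ (none in [1,3])
  i=2: ✗ (none in [2,4])
  i=3: ✗ (none in [3,5])
  i=4: ✗ (none in [4,6])
  i=5: ✓ (witness j=7)
  i=6: ✓ (witness j=7)
  i=7: ✓ (witness j=7)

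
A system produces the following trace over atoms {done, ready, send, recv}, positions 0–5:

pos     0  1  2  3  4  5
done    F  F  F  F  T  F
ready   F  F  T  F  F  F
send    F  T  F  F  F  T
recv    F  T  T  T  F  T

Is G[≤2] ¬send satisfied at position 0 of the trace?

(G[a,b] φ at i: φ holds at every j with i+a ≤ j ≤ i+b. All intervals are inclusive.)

Check ¬send at every j in [0,2]:
  j=0: true
  j=1: false
  j=2: true
Fails at j=1 → formula fails.

False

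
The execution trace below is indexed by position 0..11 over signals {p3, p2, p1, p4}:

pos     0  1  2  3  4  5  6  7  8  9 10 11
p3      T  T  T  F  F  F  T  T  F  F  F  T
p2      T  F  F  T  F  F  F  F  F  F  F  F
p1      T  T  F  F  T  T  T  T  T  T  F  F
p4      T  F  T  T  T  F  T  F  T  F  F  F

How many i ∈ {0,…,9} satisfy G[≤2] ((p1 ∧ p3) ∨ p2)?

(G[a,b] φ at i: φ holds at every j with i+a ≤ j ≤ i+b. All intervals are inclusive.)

Evaluate at each i in [0,9]:
  i=0: ✗ (fails at j=2)
  i=1: ✗ (fails at j=2)
  i=2: ✗ (fails at j=2)
  i=3: ✗ (fails at j=4)
  i=4: ✗ (fails at j=4)
  i=5: ✗ (fails at j=5)
  i=6: ✗ (fails at j=8)
  i=7: ✗ (fails at j=8)
  i=8: ✗ (fails at j=8)
  i=9: ✗ (fails at j=9)
Positions where it holds: {} → 0.

0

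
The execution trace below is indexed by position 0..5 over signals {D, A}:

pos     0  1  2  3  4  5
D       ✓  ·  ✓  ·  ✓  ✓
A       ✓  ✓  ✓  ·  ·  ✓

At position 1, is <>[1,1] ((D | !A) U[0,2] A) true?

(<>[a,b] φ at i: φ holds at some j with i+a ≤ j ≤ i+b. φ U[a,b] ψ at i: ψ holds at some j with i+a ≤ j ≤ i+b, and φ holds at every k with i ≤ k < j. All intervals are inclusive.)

Check ((D | !A) U[0,2] A) at each j in [2,2]:
  j=2: holds
Found at j=2 → formula holds.

Holds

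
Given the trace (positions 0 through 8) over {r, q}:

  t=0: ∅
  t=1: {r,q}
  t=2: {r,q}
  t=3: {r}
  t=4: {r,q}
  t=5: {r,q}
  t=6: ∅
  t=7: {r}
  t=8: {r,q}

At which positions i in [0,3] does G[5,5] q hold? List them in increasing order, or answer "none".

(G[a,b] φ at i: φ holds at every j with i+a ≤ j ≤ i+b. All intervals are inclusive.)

0, 3

Evaluate at each i in [0,3]:
  i=0: ✓ (all of [5,5])
  i=1: ✗ (fails at j=6)
  i=2: ✗ (fails at j=7)
  i=3: ✓ (all of [8,8])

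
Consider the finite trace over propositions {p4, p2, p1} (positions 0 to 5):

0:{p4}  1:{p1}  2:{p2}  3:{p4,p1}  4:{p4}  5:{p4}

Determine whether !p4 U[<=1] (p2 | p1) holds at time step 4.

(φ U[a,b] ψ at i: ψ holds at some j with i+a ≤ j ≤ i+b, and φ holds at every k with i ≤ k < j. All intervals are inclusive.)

Need some j in [4,5] with (p2 | p1), and !p4 at every k in [4,j-1].
  j=4: (p2 | p1) false.
  j=5: (p2 | p1) false.
No j in the window works → until fails.

No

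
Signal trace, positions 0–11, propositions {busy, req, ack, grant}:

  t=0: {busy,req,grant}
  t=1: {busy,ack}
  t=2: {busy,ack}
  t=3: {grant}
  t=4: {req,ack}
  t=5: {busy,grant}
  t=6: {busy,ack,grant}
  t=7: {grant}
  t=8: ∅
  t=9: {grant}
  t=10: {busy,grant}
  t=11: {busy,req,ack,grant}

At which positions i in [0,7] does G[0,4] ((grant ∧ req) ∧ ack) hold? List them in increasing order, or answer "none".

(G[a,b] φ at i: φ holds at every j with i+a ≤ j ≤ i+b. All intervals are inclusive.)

Evaluate at each i in [0,7]:
  i=0: ✗ (fails at j=0)
  i=1: ✗ (fails at j=1)
  i=2: ✗ (fails at j=2)
  i=3: ✗ (fails at j=3)
  i=4: ✗ (fails at j=4)
  i=5: ✗ (fails at j=5)
  i=6: ✗ (fails at j=6)
  i=7: ✗ (fails at j=7)

none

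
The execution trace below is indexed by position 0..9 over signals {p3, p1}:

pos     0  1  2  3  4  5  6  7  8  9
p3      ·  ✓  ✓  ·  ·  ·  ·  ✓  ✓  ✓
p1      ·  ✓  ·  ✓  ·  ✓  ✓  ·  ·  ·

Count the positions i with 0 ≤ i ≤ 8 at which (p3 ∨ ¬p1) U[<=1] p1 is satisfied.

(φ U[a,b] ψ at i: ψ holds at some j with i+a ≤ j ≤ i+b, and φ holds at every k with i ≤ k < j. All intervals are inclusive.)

Evaluate at each i in [0,8]:
  i=0: ✓ (rhs at j=1; lhs holds on [0,0])
  i=1: ✓ (rhs at j=1)
  i=2: ✓ (rhs at j=3; lhs holds on [2,2])
  i=3: ✓ (rhs at j=3)
  i=4: ✓ (rhs at j=5; lhs holds on [4,4])
  i=5: ✓ (rhs at j=5)
  i=6: ✓ (rhs at j=6)
  i=7: ✗ (no rhs in [7,8])
  i=8: ✗ (no rhs in [8,9])
Positions where it holds: {0, 1, 2, 3, 4, 5, 6} → 7.

7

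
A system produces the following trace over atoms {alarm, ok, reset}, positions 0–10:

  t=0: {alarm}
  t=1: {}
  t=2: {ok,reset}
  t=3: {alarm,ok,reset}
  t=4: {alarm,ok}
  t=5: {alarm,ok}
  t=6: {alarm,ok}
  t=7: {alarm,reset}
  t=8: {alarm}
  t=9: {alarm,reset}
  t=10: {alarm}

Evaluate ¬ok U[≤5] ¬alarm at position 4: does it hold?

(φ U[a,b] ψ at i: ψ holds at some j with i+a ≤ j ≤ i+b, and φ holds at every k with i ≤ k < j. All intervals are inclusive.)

Does not hold

Need some j in [4,9] with ¬alarm, and ¬ok at every k in [4,j-1].
  j=4: ¬alarm false.
  j=5: ¬alarm false.
  j=6: ¬alarm false.
  j=7: ¬alarm false.
  j=8: ¬alarm false.
  j=9: ¬alarm false.
No j in the window works → until fails.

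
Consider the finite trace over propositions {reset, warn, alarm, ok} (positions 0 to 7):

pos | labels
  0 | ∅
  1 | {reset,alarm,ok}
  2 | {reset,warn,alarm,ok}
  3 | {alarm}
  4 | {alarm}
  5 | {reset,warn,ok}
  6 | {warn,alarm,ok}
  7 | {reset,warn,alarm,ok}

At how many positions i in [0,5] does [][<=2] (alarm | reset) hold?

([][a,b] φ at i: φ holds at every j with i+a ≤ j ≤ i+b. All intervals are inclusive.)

Evaluate at each i in [0,5]:
  i=0: ✗ (fails at j=0)
  i=1: ✓ (all of [1,3])
  i=2: ✓ (all of [2,4])
  i=3: ✓ (all of [3,5])
  i=4: ✓ (all of [4,6])
  i=5: ✓ (all of [5,7])
Positions where it holds: {1, 2, 3, 4, 5} → 5.

5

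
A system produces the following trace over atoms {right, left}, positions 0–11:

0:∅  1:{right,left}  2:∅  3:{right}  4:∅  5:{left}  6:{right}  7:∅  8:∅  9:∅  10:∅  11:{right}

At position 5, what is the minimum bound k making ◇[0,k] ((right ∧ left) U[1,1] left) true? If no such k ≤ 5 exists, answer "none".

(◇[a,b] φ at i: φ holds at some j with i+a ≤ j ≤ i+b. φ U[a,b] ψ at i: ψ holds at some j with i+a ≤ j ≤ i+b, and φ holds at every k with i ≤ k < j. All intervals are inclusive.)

none

Scan j = 5,6,… for ((right ∧ left) U[1,1] left):
  j=5: fails
  j=6: fails
  j=7: fails
  j=8: fails
  j=9: fails
  j=10: fails
No j in [5,10] satisfies it → none.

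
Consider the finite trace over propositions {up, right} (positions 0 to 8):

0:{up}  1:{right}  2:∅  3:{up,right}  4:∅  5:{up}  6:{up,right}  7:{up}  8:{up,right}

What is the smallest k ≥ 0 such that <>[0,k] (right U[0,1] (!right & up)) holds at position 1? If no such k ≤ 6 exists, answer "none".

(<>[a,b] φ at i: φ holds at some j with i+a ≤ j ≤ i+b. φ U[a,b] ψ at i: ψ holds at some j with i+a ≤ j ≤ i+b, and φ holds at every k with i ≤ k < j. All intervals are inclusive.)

4

Scan j = 1,2,… for (right U[0,1] (!right & up)):
  j=1: fails
  j=2: fails
  j=3: fails
  j=4: fails
  j=5: holds
First hit at j=5, so smallest k = 5-1 = 4.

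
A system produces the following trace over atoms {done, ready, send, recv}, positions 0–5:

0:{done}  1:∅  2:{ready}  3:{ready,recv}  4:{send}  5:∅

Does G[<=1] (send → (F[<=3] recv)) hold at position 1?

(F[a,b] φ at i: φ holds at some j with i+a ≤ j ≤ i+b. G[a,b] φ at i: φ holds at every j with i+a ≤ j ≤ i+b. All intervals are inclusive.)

True

Check (send → (F[<=3] recv)) at every j in [1,2]:
  j=1: antecedent false → ✓
  j=2: antecedent false → ✓
All positions satisfy it → formula holds.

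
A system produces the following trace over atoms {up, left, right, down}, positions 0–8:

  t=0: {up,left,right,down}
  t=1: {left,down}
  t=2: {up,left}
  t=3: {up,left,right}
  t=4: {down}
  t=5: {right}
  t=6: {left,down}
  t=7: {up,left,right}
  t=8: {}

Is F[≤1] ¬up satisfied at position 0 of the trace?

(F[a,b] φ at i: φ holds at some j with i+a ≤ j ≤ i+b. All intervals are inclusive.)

True

Check ¬up at each j in [0,1]:
  j=0: false
  j=1: true
Found at j=1 → formula holds.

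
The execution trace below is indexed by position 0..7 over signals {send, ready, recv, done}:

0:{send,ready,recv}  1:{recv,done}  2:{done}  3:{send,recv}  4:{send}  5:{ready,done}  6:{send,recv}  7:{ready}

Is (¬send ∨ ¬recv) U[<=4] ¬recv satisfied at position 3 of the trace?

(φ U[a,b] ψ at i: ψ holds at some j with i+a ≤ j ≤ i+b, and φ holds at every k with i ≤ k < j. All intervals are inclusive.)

Does not hold

Need some j in [3,7] with ¬recv, and (¬send ∨ ¬recv) at every k in [3,j-1].
  j=3: ¬recv false.
  j=4: ¬recv holds, but (¬send ∨ ¬recv) fails at k=3 → not this j.
  j=5: ¬recv holds, but (¬send ∨ ¬recv) fails at k=3 → not this j.
  j=6: ¬recv false.
  j=7: ¬recv holds, but (¬send ∨ ¬recv) fails at k=3 → not this j.
No j in the window works → until fails.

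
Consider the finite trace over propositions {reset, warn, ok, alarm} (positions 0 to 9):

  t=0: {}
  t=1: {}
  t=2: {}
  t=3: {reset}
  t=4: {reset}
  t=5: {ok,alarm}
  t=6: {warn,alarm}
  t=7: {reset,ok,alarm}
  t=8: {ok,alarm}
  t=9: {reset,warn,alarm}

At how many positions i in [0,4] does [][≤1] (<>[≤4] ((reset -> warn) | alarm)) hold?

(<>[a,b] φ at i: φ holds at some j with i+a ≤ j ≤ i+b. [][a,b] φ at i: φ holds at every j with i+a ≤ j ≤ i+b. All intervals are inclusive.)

Evaluate at each i in [0,4]:
  i=0: ✓ (all of [0,1])
  i=1: ✓ (all of [1,2])
  i=2: ✓ (all of [2,3])
  i=3: ✓ (all of [3,4])
  i=4: ✓ (all of [4,5])
Positions where it holds: {0, 1, 2, 3, 4} → 5.

5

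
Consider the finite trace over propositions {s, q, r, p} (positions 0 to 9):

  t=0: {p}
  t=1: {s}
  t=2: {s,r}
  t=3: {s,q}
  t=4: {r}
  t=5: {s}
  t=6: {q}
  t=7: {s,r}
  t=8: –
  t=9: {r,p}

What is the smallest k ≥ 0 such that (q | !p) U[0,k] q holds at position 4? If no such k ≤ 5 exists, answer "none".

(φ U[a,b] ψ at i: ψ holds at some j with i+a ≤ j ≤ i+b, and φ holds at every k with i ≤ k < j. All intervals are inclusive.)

2

Need earliest j ≥ 4 with q, and (q | !p) at every k in [4,j-1].
  j=4: rhs fails.
  j=5: rhs fails.
  j=6: rhs holds; lhs holds on [4,5]. k = 2.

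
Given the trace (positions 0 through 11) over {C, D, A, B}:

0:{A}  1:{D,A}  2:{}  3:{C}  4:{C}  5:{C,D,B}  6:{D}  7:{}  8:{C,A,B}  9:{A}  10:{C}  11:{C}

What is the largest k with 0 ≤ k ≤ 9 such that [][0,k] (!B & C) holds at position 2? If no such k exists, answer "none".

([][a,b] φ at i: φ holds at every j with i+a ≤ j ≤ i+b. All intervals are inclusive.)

none

(!B & C) must hold from j=2 onward; find where it first fails.
  j=2: fails → no k works.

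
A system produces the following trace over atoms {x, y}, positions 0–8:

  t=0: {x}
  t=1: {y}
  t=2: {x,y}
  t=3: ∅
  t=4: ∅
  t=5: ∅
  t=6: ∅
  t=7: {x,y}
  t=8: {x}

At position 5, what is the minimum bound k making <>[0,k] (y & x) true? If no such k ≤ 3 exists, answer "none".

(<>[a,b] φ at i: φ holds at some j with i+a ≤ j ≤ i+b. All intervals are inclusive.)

Scan j = 5,6,… for (y & x):
  j=5: fails
  j=6: fails
  j=7: holds
First hit at j=7, so smallest k = 7-5 = 2.

2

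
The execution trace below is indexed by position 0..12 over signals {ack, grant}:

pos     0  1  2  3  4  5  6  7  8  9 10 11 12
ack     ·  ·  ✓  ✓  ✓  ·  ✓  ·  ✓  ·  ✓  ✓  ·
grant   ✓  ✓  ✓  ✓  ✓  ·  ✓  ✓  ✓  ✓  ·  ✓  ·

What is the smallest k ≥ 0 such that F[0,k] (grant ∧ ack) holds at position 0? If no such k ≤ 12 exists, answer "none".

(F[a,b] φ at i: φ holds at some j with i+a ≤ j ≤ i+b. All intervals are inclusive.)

Scan j = 0,1,… for (grant ∧ ack):
  j=0: fails
  j=1: fails
  j=2: holds
First hit at j=2, so smallest k = 2-0 = 2.

2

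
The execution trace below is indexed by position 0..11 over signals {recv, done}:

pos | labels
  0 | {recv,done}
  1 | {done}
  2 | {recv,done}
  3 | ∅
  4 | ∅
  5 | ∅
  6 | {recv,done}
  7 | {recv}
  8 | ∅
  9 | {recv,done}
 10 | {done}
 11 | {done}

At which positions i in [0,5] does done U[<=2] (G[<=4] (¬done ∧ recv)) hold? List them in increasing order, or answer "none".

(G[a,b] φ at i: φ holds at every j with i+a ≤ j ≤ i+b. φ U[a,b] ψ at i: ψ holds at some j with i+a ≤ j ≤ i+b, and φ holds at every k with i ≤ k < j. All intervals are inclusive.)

none

Evaluate at each i in [0,5]:
  i=0: ✗ (no rhs in [0,2])
  i=1: ✗ (no rhs in [1,3])
  i=2: ✗ (no rhs in [2,4])
  i=3: ✗ (no rhs in [3,5])
  i=4: ✗ (no rhs in [4,6])
  i=5: ✗ (no rhs in [5,7])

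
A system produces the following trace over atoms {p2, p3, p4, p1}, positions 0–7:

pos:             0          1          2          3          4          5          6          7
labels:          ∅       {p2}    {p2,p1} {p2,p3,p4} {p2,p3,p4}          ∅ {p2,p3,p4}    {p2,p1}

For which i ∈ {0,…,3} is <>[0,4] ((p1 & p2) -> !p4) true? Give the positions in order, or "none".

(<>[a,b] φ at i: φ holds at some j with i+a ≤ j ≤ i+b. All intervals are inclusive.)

Evaluate at each i in [0,3]:
  i=0: ✓ (witness j=0)
  i=1: ✓ (witness j=1)
  i=2: ✓ (witness j=2)
  i=3: ✓ (witness j=3)

0, 1, 2, 3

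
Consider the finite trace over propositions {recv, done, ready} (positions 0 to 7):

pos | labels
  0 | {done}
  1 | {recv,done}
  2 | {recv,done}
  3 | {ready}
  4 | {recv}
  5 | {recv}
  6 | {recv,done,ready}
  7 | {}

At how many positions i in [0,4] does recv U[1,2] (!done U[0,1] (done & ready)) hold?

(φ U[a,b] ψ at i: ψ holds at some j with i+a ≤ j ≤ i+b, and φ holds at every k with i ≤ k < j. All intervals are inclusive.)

1

Evaluate at each i in [0,4]:
  i=0: ✗ (no rhs in [1,2])
  i=1: ✗ (no rhs in [2,3])
  i=2: ✗ (no rhs in [3,4])
  i=3: ✗ (lhs fails at k=3 before rhs at j=5)
  i=4: ✓ (rhs at j=5; lhs holds on [4,4])
Positions where it holds: {4} → 1.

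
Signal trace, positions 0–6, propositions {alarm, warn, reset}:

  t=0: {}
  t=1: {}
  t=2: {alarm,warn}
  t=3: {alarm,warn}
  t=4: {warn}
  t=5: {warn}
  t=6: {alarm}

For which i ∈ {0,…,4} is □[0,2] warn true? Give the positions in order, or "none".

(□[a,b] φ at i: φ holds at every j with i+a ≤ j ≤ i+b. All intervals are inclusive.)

2, 3

Evaluate at each i in [0,4]:
  i=0: ✗ (fails at j=0)
  i=1: ✗ (fails at j=1)
  i=2: ✓ (all of [2,4])
  i=3: ✓ (all of [3,5])
  i=4: ✗ (fails at j=6)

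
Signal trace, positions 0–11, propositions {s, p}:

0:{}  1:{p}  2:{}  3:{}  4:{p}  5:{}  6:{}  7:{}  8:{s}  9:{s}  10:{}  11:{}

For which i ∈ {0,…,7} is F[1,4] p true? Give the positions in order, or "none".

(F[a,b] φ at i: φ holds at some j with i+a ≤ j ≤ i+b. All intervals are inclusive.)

0, 1, 2, 3

Evaluate at each i in [0,7]:
  i=0: ✓ (witness j=1)
  i=1: ✓ (witness j=4)
  i=2: ✓ (witness j=4)
  i=3: ✓ (witness j=4)
  i=4: ✗ (none in [5,8])
  i=5: ✗ (none in [6,9])
  i=6: ✗ (none in [7,10])
  i=7: ✗ (none in [8,11])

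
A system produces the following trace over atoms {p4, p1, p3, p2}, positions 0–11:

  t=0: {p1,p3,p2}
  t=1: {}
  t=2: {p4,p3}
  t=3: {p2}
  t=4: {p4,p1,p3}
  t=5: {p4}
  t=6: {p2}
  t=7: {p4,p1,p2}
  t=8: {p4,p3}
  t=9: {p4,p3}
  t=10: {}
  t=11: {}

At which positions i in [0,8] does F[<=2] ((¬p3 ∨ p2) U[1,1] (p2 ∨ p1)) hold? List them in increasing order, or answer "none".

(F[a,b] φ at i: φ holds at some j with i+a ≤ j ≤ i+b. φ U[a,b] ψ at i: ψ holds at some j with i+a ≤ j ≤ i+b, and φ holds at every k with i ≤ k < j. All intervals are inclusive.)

Evaluate at each i in [0,8]:
  i=0: ✗ (none in [0,2])
  i=1: ✓ (witness j=3)
  i=2: ✓ (witness j=3)
  i=3: ✓ (witness j=3)
  i=4: ✓ (witness j=5)
  i=5: ✓ (witness j=5)
  i=6: ✓ (witness j=6)
  i=7: ✗ (none in [7,9])
  i=8: ✗ (none in [8,10])

1, 2, 3, 4, 5, 6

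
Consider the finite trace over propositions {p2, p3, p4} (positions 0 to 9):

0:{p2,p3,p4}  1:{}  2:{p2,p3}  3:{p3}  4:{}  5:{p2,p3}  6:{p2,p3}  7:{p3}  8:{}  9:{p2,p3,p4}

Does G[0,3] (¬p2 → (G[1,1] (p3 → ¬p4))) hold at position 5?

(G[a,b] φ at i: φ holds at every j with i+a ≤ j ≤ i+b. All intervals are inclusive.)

Check (¬p2 → (G[1,1] (p3 → ¬p4))) at every j in [5,8]:
  j=5: antecedent false → ✓
  j=6: antecedent false → ✓
  j=7: antecedent true; consequent holds on [8,8] → ✓
  j=8: antecedent true; consequent fails at 9 → ✗
Fails at j=8 → formula fails.

Does not hold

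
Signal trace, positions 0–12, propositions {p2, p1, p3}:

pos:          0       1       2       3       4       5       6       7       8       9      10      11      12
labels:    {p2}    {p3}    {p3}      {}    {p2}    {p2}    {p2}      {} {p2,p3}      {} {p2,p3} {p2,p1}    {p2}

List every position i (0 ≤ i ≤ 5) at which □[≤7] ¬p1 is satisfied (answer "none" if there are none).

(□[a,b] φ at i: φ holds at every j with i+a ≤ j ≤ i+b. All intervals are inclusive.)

Evaluate at each i in [0,5]:
  i=0: ✓ (all of [0,7])
  i=1: ✓ (all of [1,8])
  i=2: ✓ (all of [2,9])
  i=3: ✓ (all of [3,10])
  i=4: ✗ (fails at j=11)
  i=5: ✗ (fails at j=11)

0, 1, 2, 3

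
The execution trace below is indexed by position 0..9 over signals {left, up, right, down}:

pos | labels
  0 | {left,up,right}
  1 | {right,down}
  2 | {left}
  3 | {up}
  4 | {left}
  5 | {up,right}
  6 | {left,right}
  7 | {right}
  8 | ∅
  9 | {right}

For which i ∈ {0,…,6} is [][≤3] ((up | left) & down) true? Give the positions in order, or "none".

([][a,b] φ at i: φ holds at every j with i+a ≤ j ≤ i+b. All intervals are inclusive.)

Evaluate at each i in [0,6]:
  i=0: ✗ (fails at j=0)
  i=1: ✗ (fails at j=1)
  i=2: ✗ (fails at j=2)
  i=3: ✗ (fails at j=3)
  i=4: ✗ (fails at j=4)
  i=5: ✗ (fails at j=5)
  i=6: ✗ (fails at j=6)

none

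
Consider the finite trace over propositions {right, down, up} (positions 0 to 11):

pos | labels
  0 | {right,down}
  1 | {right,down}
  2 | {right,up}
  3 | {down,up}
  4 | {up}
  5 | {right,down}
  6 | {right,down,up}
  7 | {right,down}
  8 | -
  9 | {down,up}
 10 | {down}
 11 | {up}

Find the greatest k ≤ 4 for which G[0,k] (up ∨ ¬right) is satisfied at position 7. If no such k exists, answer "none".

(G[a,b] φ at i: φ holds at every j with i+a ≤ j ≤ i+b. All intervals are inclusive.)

(up ∨ ¬right) must hold from j=7 onward; find where it first fails.
  j=7: fails → no k works.

none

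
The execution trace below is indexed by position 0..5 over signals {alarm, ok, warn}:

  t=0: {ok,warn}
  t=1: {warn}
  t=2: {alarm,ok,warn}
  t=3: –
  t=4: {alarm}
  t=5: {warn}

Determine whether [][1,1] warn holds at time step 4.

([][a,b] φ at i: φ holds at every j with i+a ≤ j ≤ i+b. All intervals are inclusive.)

Check warn at every j in [5,5]:
  j=5: true
All positions satisfy it → formula holds.

True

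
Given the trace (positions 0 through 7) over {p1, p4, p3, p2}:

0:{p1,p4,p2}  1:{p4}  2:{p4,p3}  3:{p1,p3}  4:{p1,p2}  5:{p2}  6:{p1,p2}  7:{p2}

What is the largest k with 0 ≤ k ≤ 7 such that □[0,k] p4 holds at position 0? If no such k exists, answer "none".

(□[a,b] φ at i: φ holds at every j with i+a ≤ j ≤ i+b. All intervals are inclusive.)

2

p4 must hold from j=0 onward; find where it first fails.
  j=0: holds
  j=1: holds
  j=2: holds
  j=3: fails
Holds on [0,2], so largest k = 2.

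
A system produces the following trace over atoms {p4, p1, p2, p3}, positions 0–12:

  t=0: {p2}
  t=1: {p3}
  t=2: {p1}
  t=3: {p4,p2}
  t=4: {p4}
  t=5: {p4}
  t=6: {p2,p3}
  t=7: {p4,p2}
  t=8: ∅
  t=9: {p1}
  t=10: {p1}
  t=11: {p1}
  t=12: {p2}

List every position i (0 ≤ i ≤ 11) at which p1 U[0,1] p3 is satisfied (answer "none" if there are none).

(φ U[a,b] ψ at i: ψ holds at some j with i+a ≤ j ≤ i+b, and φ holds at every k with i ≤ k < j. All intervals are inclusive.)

1, 6

Evaluate at each i in [0,11]:
  i=0: ✗ (lhs fails at k=0 before rhs at j=1)
  i=1: ✓ (rhs at j=1)
  i=2: ✗ (no rhs in [2,3])
  i=3: ✗ (no rhs in [3,4])
  i=4: ✗ (no rhs in [4,5])
  i=5: ✗ (lhs fails at k=5 before rhs at j=6)
  i=6: ✓ (rhs at j=6)
  i=7: ✗ (no rhs in [7,8])
  i=8: ✗ (no rhs in [8,9])
  i=9: ✗ (no rhs in [9,10])
  i=10: ✗ (no rhs in [10,11])
  i=11: ✗ (no rhs in [11,12])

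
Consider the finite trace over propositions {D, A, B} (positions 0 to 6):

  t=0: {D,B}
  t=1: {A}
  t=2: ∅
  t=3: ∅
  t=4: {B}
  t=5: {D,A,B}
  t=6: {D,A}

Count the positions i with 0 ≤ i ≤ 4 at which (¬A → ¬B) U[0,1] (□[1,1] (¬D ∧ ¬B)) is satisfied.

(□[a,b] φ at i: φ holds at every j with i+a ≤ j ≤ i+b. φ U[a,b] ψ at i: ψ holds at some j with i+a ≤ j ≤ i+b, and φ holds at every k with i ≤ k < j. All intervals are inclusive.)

Evaluate at each i in [0,4]:
  i=0: ✓ (rhs at j=0)
  i=1: ✓ (rhs at j=1)
  i=2: ✓ (rhs at j=2)
  i=3: ✗ (no rhs in [3,4])
  i=4: ✗ (no rhs in [4,5])
Positions where it holds: {0, 1, 2} → 3.

3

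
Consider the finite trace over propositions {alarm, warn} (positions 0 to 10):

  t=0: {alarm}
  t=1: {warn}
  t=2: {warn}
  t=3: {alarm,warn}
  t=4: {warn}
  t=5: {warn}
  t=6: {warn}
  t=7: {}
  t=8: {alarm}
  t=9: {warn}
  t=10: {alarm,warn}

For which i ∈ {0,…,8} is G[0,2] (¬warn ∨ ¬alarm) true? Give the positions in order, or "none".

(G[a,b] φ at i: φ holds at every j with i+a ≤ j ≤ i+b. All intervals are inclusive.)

Evaluate at each i in [0,8]:
  i=0: ✓ (all of [0,2])
  i=1: ✗ (fails at j=3)
  i=2: ✗ (fails at j=3)
  i=3: ✗ (fails at j=3)
  i=4: ✓ (all of [4,6])
  i=5: ✓ (all of [5,7])
  i=6: ✓ (all of [6,8])
  i=7: ✓ (all of [7,9])
  i=8: ✗ (fails at j=10)

0, 4, 5, 6, 7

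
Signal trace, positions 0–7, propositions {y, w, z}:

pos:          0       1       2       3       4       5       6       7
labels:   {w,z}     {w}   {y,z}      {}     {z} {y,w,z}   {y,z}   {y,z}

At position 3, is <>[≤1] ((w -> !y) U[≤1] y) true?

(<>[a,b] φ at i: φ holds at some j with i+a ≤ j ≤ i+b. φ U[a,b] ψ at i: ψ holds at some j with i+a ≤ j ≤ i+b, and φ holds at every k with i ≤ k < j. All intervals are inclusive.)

Holds

Check ((w -> !y) U[≤1] y) at each j in [3,4]:
  j=3: fails
  j=4: holds
Found at j=4 → formula holds.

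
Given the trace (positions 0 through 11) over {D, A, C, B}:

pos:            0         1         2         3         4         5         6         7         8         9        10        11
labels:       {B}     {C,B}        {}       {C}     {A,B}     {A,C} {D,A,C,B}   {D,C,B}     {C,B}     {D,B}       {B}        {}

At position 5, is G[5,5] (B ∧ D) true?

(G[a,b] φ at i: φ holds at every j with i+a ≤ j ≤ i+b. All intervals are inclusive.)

False

Check (B ∧ D) at every j in [10,10]:
  j=10: false
Fails at j=10 → formula fails.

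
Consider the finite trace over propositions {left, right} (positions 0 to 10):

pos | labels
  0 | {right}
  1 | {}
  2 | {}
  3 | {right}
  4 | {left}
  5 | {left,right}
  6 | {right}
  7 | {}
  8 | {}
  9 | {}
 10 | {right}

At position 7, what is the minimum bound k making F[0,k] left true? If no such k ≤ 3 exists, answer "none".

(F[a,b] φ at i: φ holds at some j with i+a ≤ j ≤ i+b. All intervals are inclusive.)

none

Scan j = 7,8,… for left:
  j=7: fails
  j=8: fails
  j=9: fails
  j=10: fails
No j in [7,10] satisfies it → none.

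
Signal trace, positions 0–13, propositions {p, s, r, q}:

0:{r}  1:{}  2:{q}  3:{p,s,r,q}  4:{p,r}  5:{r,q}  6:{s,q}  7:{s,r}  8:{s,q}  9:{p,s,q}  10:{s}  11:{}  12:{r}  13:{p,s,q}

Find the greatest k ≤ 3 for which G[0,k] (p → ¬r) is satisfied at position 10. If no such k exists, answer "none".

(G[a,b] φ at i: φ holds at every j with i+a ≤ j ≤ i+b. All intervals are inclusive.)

3

(p → ¬r) must hold from j=10 onward; find where it first fails.
  j=10: holds
  j=11: holds
  j=12: holds
  j=13: holds
Holds through j=13; largest k = 3.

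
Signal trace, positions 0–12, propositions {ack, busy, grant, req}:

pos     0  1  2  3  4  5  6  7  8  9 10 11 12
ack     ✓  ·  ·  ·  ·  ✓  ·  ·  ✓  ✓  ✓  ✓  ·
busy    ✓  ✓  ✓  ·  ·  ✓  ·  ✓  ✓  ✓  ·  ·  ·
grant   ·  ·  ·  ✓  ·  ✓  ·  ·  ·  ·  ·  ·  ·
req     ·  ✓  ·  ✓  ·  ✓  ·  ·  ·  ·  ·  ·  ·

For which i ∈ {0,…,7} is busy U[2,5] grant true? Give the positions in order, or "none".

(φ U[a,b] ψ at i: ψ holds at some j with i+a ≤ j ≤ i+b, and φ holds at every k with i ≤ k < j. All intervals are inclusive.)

0, 1

Evaluate at each i in [0,7]:
  i=0: ✓ (rhs at j=3; lhs holds on [0,2])
  i=1: ✓ (rhs at j=3; lhs holds on [1,2])
  i=2: ✗ (lhs fails at k=3 before rhs at j=5)
  i=3: ✗ (lhs fails at k=3 before rhs at j=5)
  i=4: ✗ (no rhs in [6,9])
  i=5: ✗ (no rhs in [7,10])
  i=6: ✗ (no rhs in [8,11])
  i=7: ✗ (no rhs in [9,12])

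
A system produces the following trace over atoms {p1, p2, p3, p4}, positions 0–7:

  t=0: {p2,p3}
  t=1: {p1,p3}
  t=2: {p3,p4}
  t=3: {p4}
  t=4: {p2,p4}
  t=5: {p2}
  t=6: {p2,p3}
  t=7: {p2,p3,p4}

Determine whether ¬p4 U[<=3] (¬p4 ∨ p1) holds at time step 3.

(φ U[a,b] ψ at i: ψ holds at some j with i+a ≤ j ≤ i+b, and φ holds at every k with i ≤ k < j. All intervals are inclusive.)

Need some j in [3,6] with (¬p4 ∨ p1), and ¬p4 at every k in [3,j-1].
  j=3: (¬p4 ∨ p1) false.
  j=4: (¬p4 ∨ p1) false.
  j=5: (¬p4 ∨ p1) holds, but ¬p4 fails at k=3 → not this j.
  j=6: (¬p4 ∨ p1) holds, but ¬p4 fails at k=3 → not this j.
No j in the window works → until fails.

Does not hold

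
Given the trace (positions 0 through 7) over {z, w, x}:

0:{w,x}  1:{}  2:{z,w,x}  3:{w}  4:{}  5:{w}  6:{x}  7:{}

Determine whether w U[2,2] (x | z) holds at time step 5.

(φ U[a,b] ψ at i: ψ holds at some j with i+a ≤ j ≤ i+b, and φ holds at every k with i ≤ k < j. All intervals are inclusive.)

Need some j in [7,7] with (x | z), and w at every k in [5,j-1].
  j=7: (x | z) false.
No j in the window works → until fails.

No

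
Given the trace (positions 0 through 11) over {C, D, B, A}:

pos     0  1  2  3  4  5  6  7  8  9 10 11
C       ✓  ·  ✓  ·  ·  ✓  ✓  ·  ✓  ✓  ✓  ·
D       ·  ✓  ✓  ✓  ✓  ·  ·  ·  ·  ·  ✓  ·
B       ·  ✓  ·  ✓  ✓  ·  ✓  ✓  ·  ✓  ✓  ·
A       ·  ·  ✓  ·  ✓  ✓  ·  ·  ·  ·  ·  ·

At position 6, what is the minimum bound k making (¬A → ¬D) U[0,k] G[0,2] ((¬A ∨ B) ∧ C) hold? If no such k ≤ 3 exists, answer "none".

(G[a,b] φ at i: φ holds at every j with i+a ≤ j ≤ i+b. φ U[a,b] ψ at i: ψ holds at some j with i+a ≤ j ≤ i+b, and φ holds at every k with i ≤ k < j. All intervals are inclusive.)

Need earliest j ≥ 6 with G[0,2] ((¬A ∨ B) ∧ C), and (¬A → ¬D) at every k in [6,j-1].
  j=6: rhs fails.
  j=7: rhs fails.
  j=8: rhs holds; lhs holds on [6,7]. k = 2.

2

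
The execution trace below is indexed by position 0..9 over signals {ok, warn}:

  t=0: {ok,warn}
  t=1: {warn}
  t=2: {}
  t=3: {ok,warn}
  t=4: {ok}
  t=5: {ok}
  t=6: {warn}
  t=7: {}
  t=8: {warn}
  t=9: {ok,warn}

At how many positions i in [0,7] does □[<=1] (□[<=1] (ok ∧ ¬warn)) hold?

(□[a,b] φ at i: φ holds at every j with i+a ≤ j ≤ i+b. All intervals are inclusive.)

Evaluate at each i in [0,7]:
  i=0: ✗ (fails at j=0)
  i=1: ✗ (fails at j=1)
  i=2: ✗ (fails at j=2)
  i=3: ✗ (fails at j=3)
  i=4: ✗ (fails at j=5)
  i=5: ✗ (fails at j=5)
  i=6: ✗ (fails at j=6)
  i=7: ✗ (fails at j=7)
Positions where it holds: {} → 0.

0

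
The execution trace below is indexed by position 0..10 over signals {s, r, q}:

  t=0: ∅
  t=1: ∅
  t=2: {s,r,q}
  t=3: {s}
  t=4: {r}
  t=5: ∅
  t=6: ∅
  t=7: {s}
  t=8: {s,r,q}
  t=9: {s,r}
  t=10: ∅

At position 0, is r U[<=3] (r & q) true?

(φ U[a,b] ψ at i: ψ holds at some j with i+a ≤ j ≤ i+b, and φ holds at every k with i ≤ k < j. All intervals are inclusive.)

Need some j in [0,3] with (r & q), and r at every k in [0,j-1].
  j=0: (r & q) false.
  j=1: (r & q) false.
  j=2: (r & q) holds, but r fails at k=0 → not this j.
  j=3: (r & q) false.
No j in the window works → until fails.

False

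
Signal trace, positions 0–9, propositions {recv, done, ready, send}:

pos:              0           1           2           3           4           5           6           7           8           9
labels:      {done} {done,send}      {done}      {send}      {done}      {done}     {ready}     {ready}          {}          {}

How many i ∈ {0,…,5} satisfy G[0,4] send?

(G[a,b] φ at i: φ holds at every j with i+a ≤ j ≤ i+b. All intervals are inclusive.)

0

Evaluate at each i in [0,5]:
  i=0: ✗ (fails at j=0)
  i=1: ✗ (fails at j=2)
  i=2: ✗ (fails at j=2)
  i=3: ✗ (fails at j=4)
  i=4: ✗ (fails at j=4)
  i=5: ✗ (fails at j=5)
Positions where it holds: {} → 0.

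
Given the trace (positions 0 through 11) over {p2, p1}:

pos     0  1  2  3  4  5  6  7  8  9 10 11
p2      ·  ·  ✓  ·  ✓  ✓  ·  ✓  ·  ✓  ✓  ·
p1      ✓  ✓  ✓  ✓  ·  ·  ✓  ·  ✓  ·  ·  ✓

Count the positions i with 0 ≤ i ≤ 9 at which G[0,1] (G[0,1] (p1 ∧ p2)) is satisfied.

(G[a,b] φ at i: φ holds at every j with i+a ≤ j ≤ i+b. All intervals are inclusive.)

0

Evaluate at each i in [0,9]:
  i=0: ✗ (fails at j=0)
  i=1: ✗ (fails at j=1)
  i=2: ✗ (fails at j=2)
  i=3: ✗ (fails at j=3)
  i=4: ✗ (fails at j=4)
  i=5: ✗ (fails at j=5)
  i=6: ✗ (fails at j=6)
  i=7: ✗ (fails at j=7)
  i=8: ✗ (fails at j=8)
  i=9: ✗ (fails at j=9)
Positions where it holds: {} → 0.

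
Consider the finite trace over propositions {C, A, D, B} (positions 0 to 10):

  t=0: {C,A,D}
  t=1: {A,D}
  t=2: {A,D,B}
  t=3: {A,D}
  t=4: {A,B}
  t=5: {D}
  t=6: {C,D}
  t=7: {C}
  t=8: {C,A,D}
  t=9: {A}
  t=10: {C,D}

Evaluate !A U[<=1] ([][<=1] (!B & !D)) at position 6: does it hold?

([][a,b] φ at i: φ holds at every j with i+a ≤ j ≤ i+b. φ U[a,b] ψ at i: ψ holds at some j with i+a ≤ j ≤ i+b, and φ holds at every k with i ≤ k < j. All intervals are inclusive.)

Does not hold

Need some j in [6,7] with [][<=1] (!B & !D), and !A at every k in [6,j-1].
  j=6: [][<=1] (!B & !D) — fails at 6.
  j=7: [][<=1] (!B & !D) — fails at 8.
No j in the window works → until fails.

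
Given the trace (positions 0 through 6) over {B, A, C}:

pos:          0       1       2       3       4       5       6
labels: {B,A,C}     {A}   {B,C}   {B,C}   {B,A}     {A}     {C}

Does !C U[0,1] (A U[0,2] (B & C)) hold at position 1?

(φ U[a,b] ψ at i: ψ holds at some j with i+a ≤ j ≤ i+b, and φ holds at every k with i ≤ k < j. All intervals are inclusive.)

Need some j in [1,2] with (A U[0,2] (B & C)), and !C at every k in [1,j-1].
  j=1: (A U[0,2] (B & C)) holds; no prefix to check → satisfied.

Holds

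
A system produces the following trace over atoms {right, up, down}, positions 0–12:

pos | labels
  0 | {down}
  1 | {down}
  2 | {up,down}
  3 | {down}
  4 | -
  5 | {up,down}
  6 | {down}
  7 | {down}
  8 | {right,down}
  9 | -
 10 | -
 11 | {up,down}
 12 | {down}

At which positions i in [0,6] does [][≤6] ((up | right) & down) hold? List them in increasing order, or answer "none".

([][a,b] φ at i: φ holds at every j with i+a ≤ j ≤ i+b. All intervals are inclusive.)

none

Evaluate at each i in [0,6]:
  i=0: ✗ (fails at j=0)
  i=1: ✗ (fails at j=1)
  i=2: ✗ (fails at j=3)
  i=3: ✗ (fails at j=3)
  i=4: ✗ (fails at j=4)
  i=5: ✗ (fails at j=6)
  i=6: ✗ (fails at j=6)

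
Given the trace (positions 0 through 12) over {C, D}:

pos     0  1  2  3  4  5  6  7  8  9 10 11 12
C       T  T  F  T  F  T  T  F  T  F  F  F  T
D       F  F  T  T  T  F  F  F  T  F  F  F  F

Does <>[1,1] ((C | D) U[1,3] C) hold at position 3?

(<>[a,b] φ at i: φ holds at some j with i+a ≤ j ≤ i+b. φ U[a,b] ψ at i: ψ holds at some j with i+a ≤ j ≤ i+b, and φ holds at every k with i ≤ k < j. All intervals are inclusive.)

Holds

Check ((C | D) U[1,3] C) at each j in [4,4]:
  j=4: holds
Found at j=4 → formula holds.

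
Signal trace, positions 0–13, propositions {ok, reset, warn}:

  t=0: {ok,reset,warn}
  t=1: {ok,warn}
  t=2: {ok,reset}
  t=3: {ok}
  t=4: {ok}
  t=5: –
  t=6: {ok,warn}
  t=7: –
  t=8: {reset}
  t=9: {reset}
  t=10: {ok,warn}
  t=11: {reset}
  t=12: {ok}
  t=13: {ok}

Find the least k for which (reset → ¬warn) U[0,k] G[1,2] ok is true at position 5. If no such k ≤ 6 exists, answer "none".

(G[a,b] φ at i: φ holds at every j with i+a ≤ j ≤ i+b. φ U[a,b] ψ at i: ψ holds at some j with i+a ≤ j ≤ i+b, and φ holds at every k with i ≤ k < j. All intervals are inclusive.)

6

Need earliest j ≥ 5 with G[1,2] ok, and (reset → ¬warn) at every k in [5,j-1].
  j=5: rhs fails.
  j=6: rhs fails.
  j=7: rhs fails.
  j=8: rhs fails.
  j=9: rhs fails.
  j=10: rhs fails.
  j=11: rhs holds; lhs holds on [5,10]. k = 6.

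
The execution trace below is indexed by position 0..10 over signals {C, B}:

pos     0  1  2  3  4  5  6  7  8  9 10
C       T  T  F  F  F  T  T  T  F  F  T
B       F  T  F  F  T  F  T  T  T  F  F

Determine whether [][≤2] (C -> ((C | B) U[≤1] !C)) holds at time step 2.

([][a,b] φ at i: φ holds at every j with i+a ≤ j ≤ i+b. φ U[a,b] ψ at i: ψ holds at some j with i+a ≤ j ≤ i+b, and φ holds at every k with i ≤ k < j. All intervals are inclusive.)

Holds

Check (C -> ((C | B) U[≤1] !C)) at every j in [2,4]:
  j=2: antecedent false → ✓
  j=3: antecedent false → ✓
  j=4: antecedent false → ✓
All positions satisfy it → formula holds.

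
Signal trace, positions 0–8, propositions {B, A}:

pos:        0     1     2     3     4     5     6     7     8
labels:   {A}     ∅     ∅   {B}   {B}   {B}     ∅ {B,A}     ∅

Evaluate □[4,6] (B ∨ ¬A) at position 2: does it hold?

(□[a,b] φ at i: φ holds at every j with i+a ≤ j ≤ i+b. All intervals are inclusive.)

True

Check (B ∨ ¬A) at every j in [6,8]:
  j=6: true
  j=7: true
  j=8: true
All positions satisfy it → formula holds.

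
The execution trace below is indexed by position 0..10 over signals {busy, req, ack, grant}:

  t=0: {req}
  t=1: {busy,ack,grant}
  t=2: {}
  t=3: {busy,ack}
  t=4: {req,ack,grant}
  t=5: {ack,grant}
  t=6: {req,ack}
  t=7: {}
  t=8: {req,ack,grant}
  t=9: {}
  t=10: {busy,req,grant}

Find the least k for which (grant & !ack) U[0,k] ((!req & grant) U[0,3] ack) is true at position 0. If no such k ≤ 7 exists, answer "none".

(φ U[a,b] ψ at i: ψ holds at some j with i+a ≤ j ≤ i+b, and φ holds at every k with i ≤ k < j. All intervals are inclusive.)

none

Need earliest j ≥ 0 with ((!req & grant) U[0,3] ack), and (grant & !ack) at every k in [0,j-1].
  j=0: rhs fails.
  j=1: rhs holds but lhs fails at k=0.
  j=2: rhs fails.
  j=3: rhs holds but lhs fails at k=0.
  j=4: rhs holds but lhs fails at k=0.
  j=5: rhs holds but lhs fails at k=0.
  j=6: rhs holds but lhs fails at k=0.
  j=7: rhs fails.
No witness within the range → none.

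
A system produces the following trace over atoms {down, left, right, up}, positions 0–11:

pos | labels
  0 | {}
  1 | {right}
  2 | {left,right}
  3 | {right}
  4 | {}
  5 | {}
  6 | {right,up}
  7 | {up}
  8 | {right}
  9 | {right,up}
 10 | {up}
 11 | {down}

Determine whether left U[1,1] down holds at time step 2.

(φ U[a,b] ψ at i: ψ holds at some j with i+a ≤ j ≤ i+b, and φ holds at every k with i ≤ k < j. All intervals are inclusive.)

No

Need some j in [3,3] with down, and left at every k in [2,j-1].
  j=3: down false.
No j in the window works → until fails.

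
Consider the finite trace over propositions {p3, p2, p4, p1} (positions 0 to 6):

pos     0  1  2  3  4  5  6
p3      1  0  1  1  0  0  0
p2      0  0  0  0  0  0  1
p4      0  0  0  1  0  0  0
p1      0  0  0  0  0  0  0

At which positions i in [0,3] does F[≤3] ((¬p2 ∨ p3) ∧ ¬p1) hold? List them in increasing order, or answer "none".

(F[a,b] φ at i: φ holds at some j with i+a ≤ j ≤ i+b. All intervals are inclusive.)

Evaluate at each i in [0,3]:
  i=0: ✓ (witness j=0)
  i=1: ✓ (witness j=1)
  i=2: ✓ (witness j=2)
  i=3: ✓ (witness j=3)

0, 1, 2, 3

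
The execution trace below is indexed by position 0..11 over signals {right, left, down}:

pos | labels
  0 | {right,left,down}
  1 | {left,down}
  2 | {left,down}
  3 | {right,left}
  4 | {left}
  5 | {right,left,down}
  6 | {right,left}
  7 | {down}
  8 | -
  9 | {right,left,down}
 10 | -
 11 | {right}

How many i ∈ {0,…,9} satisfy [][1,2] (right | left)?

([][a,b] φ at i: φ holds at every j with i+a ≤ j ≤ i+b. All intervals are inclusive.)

5

Evaluate at each i in [0,9]:
  i=0: ✓ (all of [1,2])
  i=1: ✓ (all of [2,3])
  i=2: ✓ (all of [3,4])
  i=3: ✓ (all of [4,5])
  i=4: ✓ (all of [5,6])
  i=5: ✗ (fails at j=7)
  i=6: ✗ (fails at j=7)
  i=7: ✗ (fails at j=8)
  i=8: ✗ (fails at j=10)
  i=9: ✗ (fails at j=10)
Positions where it holds: {0, 1, 2, 3, 4} → 5.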